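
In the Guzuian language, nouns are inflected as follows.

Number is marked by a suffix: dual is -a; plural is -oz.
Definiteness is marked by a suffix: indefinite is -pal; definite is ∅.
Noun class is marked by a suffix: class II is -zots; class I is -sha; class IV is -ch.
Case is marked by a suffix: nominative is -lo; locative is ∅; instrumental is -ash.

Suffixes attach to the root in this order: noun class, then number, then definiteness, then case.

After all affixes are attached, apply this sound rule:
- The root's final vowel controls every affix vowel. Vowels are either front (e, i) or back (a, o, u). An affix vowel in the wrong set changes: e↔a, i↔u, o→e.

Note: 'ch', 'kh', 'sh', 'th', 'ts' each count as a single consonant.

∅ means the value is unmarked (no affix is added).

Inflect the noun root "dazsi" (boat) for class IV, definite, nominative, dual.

Attach noun class class IV -ch → dazsich.
Attach number dual -a → dazsicha.
definiteness = definite: zero marking, form stays dazsicha.
Attach case nominative -lo → dazsichalo.
Apply vowel harmony: dazsichalo → dazsichele.

dazsichele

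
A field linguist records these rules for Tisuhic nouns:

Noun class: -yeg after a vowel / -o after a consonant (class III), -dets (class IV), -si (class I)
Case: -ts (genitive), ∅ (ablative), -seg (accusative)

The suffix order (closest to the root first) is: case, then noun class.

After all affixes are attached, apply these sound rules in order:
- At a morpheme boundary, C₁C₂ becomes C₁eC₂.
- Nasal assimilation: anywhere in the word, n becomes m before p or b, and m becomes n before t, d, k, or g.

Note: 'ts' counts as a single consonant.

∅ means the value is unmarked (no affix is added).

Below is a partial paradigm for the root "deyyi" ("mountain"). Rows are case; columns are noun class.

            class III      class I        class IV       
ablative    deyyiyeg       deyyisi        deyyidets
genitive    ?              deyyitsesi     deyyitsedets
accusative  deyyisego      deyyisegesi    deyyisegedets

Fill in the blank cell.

Attach case genitive -ts → deyyits.
Attach noun class class III -o (after consonant 'ts') → deyyitso.
Epenthesis: no change.
Nasal assimilation: no change.

deyyitso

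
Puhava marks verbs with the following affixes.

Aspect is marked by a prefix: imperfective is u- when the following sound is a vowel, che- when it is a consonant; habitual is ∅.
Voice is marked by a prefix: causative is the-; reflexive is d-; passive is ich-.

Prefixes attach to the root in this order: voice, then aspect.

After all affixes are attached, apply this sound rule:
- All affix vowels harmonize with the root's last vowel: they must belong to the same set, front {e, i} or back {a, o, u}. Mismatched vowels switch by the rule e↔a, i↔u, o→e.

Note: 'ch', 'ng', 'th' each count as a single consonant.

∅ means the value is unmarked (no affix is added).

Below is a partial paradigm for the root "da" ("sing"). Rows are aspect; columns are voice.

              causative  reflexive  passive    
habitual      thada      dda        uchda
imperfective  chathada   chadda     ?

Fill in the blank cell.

uuchda

Attach voice passive ich- → ichda.
Attach aspect imperfective u- (before vowel 'i') → uichda.
Apply vowel harmony: uichda → uuchda.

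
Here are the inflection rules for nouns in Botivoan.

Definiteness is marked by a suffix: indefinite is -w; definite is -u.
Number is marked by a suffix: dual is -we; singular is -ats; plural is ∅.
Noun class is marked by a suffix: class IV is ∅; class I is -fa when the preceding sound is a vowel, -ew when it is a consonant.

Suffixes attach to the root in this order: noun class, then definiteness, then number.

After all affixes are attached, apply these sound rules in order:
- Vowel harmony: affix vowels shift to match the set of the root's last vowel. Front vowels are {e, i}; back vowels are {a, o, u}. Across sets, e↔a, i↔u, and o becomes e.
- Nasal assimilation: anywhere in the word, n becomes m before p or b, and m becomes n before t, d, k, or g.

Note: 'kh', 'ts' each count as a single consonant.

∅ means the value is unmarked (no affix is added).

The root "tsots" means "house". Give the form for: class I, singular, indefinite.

tsotsawwats

Attach noun class class I -ew (after consonant 'ts') → tsotsew.
Attach definiteness indefinite -w → tsotseww.
Attach number singular -ats → tsotsewwats.
Apply vowel harmony: tsotsewwats → tsotsawwats.
Nasal assimilation: no change.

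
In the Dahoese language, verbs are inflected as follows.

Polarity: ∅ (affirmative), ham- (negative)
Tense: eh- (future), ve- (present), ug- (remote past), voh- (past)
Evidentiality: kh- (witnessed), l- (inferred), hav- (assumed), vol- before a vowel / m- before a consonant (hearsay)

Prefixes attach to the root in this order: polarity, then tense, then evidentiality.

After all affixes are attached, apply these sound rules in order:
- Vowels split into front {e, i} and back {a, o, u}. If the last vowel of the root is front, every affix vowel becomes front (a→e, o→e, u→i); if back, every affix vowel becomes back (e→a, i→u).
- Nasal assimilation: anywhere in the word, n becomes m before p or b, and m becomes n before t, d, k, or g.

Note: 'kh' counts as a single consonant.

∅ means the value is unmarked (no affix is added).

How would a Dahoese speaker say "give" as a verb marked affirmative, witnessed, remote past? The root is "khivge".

khigkhivge

polarity = affirmative: zero marking, form stays khivge.
Attach tense remote past ug- → ugkhivge.
Attach evidentiality witnessed kh- → khugkhivge.
Apply vowel harmony: khugkhivge → khigkhivge.
Nasal assimilation: no change.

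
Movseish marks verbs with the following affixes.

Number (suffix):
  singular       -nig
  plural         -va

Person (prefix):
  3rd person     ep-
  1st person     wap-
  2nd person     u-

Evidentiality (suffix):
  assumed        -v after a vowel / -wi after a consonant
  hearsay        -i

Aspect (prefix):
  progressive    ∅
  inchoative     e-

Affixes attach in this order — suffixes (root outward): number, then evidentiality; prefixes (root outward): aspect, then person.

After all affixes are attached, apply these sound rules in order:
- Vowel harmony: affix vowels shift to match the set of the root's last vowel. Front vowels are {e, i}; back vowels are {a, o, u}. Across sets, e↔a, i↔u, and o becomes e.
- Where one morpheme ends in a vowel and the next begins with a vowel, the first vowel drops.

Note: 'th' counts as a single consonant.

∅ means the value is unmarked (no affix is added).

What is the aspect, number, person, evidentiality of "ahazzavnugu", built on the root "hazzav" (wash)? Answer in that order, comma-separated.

inchoative, singular, 2nd person, hearsay

Segment: u-e-hazzav-nig-i.
aspect: e- → inchoative.
number: -nig → singular.
person: u- → 2nd person.
evidentiality: -i → hearsay.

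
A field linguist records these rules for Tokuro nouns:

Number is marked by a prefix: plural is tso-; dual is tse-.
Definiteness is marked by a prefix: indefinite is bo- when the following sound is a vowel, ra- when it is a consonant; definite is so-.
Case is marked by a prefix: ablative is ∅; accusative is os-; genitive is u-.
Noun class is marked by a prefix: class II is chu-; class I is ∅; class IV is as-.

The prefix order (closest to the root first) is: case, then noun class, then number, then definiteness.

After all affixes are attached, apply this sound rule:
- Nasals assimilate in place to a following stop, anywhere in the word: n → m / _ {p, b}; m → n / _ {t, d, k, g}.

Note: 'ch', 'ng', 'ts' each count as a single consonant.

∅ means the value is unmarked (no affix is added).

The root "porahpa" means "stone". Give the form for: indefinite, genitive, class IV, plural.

Attach case genitive u- → uporahpa.
Attach noun class class IV as- → asuporahpa.
Attach number plural tso- → tsoasuporahpa.
Attach definiteness indefinite ra- (before consonant 'ts') → ratsoasuporahpa.
Nasal assimilation: no change.

ratsoasuporahpa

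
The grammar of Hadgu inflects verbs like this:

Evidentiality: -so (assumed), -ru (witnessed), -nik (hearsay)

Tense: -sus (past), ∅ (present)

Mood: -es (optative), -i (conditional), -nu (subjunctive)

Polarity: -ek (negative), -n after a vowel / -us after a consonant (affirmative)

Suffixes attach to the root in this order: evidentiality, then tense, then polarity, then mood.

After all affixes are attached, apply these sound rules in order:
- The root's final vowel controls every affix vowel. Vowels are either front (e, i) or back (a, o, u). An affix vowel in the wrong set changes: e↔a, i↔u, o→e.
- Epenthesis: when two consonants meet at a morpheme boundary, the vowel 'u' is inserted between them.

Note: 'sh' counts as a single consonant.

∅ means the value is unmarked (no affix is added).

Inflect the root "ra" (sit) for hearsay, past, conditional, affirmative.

ranukusususu

Attach evidentiality hearsay -nik → ranik.
Attach tense past -sus → raniksus.
Attach polarity affirmative -us (after consonant 's') → raniksusus.
Attach mood conditional -i → raniksususi.
Apply vowel harmony: raniksususi → ranuksususu.
Apply epenthesis: ranuksususu → ranukusususu.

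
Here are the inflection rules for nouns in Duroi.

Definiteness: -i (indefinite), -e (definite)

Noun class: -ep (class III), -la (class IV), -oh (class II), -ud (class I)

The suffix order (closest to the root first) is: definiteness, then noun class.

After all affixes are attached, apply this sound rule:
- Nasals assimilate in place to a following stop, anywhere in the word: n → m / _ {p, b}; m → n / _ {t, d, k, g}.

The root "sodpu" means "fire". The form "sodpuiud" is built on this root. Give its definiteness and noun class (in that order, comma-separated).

Segment: sodpu-i-ud.
definiteness: -i → indefinite.
noun class: -ud → class I.

indefinite, class I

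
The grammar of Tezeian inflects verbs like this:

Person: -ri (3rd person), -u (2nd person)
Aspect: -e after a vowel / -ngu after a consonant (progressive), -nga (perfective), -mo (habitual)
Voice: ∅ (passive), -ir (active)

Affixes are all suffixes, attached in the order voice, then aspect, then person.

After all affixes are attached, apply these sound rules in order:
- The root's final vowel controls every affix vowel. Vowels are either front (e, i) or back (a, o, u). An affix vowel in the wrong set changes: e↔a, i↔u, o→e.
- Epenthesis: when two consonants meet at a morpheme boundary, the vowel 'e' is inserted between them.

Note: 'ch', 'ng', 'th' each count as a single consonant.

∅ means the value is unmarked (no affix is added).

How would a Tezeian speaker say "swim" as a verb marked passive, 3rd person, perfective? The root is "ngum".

voice = passive: zero marking, form stays ngum.
Attach aspect perfective -nga → ngumnga.
Attach person 3rd person -ri → ngumngari.
Apply vowel harmony: ngumngari → ngumngaru.
Apply epenthesis: ngumngaru → ngumengaru.

ngumengaru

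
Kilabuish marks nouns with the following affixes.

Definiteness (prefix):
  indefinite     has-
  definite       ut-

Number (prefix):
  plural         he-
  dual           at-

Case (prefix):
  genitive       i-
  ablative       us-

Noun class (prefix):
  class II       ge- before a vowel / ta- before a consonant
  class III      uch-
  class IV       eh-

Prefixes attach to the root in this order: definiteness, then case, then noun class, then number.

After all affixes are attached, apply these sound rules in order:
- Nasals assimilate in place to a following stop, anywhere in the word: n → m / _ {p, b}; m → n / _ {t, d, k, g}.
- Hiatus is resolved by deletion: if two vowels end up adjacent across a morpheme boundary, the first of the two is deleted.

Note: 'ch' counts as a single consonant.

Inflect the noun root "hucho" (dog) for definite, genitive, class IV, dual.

atehuthucho

Attach definiteness definite ut- → uthucho.
Attach case genitive i- → iuthucho.
Attach noun class class IV eh- → ehiuthucho.
Attach number dual at- → atehiuthucho.
Nasal assimilation: no change.
Apply vowel deletion: atehiuthucho → atehuthucho.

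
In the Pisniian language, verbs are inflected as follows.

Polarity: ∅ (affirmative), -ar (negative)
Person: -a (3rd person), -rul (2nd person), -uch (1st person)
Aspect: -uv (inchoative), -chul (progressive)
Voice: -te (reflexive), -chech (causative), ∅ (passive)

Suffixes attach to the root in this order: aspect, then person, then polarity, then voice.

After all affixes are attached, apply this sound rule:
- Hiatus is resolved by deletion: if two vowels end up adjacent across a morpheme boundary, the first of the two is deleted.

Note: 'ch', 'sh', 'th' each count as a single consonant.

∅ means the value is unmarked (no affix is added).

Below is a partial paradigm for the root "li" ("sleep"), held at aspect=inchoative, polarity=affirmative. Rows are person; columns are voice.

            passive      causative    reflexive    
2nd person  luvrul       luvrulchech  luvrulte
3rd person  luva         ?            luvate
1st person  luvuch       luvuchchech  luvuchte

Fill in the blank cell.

Attach aspect inchoative -uv → liuv.
Attach person 3rd person -a → liuva.
polarity = affirmative: zero marking, form stays liuva.
Attach voice causative -chech → liuvachech.
Apply vowel deletion: liuvachech → luvachech.

luvachech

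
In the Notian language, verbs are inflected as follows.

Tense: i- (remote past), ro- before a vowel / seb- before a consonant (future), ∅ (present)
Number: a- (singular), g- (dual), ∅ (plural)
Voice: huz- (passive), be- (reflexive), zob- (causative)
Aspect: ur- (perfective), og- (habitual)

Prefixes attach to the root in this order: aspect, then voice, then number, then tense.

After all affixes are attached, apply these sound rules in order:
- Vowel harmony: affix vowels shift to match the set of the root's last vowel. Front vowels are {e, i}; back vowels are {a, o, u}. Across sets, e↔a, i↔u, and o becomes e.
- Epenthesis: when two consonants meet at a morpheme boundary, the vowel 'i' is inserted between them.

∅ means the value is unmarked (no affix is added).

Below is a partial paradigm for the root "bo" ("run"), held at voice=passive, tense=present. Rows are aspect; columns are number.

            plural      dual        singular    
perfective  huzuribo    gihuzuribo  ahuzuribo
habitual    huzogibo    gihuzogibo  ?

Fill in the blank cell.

ahuzogibo

Attach aspect habitual og- → ogbo.
Attach voice passive huz- → huzogbo.
Attach number singular a- → ahuzogbo.
tense = present: zero marking, form stays ahuzogbo.
Vowel harmony: no change.
Apply epenthesis: ahuzogbo → ahuzogibo.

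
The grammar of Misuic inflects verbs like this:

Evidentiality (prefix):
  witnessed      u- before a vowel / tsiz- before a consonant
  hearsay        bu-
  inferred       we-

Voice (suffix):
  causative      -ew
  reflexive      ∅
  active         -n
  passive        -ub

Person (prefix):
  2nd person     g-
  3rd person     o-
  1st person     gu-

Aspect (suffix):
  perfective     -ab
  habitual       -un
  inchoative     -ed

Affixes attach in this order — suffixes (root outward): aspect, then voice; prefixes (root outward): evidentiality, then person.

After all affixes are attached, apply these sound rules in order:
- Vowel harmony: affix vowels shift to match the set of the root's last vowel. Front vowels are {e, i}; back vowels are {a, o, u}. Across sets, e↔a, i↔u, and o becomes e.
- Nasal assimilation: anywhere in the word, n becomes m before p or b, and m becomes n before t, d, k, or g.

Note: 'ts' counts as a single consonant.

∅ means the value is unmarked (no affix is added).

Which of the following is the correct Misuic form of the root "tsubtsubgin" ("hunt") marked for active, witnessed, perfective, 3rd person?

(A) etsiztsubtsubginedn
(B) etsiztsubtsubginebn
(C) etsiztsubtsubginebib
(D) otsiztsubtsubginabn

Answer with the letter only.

Attach evidentiality witnessed tsiz- (before consonant 'ts') → tsiztsubtsubgin.
Attach aspect perfective -ab → tsiztsubtsubginab.
Attach person 3rd person o- → otsiztsubtsubginab.
Attach voice active -n → otsiztsubtsubginabn.
Apply vowel harmony: otsiztsubtsubginabn → etsiztsubtsubginebn.
Nasal assimilation: no change.
So the correct form is etsiztsubtsubginebn, option (B).
(D) otsiztsubtsubginabn is wrong: it fails to apply the sound rule(s).
(C) etsiztsubtsubginebib is wrong: it uses passive instead of active for voice.
(A) etsiztsubtsubginedn is wrong: it uses inchoative instead of perfective for aspect.

B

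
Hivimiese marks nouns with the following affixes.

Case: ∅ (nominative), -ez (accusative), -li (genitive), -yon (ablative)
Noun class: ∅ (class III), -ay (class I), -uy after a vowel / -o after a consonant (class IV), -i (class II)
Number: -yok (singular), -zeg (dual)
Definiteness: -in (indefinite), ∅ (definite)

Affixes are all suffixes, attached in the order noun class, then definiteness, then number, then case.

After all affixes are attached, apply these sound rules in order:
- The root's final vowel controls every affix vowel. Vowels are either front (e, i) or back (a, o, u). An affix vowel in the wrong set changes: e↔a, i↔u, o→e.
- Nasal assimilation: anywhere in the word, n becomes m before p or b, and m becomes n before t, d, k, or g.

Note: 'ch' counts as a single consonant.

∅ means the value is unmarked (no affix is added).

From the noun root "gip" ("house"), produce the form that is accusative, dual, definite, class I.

Attach noun class class I -ay → gipay.
definiteness = definite: zero marking, form stays gipay.
Attach number dual -zeg → gipayzeg.
Attach case accusative -ez → gipayzegez.
Apply vowel harmony: gipayzegez → gipeyzegez.
Nasal assimilation: no change.

gipeyzegez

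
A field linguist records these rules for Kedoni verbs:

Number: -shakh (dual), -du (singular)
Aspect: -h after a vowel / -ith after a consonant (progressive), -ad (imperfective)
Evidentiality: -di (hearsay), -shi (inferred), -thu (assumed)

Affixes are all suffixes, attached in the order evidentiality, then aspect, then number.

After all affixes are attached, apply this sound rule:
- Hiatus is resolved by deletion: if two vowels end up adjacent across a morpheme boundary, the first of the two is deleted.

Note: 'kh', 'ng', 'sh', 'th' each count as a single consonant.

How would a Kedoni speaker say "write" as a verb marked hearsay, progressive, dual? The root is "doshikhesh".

doshikheshdihshakh

Attach evidentiality hearsay -di → doshikheshdi.
Attach aspect progressive -h (after vowel 'i') → doshikheshdih.
Attach number dual -shakh → doshikheshdihshakh.
Vowel deletion: no change.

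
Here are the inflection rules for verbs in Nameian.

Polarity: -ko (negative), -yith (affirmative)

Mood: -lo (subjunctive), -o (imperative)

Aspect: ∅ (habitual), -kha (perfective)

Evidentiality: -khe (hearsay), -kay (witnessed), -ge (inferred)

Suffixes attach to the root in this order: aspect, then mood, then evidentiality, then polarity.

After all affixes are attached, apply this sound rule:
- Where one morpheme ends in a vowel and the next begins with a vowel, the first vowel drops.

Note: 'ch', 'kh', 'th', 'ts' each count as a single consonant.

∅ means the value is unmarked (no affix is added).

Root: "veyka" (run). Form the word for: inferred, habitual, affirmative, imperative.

aspect = habitual: zero marking, form stays veyka.
Attach mood imperative -o → veykao.
Attach evidentiality inferred -ge → veykaoge.
Attach polarity affirmative -yith → veykaogeyith.
Apply vowel deletion: veykaogeyith → veykogeyith.

veykogeyith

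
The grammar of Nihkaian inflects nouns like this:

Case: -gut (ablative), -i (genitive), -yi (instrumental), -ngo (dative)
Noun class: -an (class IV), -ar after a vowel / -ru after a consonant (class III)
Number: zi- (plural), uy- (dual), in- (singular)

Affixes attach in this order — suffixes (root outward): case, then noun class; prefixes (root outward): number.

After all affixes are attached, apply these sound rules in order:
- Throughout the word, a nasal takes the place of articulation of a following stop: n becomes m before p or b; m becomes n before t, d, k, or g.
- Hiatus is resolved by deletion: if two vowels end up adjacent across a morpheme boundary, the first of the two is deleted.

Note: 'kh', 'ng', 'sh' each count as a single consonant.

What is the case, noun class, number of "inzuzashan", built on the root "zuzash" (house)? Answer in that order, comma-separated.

genitive, class IV, singular

Segment: in-zuzash-i-an.
case: -i → genitive.
noun class: -an → class IV.
number: in- → singular.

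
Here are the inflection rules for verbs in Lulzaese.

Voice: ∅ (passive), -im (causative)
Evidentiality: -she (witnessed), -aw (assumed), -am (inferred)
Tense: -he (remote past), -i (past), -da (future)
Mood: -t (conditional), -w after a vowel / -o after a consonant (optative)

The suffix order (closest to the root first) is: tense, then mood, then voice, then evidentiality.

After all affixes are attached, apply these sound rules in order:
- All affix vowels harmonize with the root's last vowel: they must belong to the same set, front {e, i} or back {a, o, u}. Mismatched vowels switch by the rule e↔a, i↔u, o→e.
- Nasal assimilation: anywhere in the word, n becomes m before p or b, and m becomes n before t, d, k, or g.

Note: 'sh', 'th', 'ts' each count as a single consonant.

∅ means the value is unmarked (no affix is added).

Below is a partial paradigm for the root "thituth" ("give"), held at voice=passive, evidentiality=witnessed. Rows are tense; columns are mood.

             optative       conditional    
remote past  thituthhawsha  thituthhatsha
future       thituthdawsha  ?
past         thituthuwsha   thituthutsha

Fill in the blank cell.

thituthdatsha

Attach tense future -da → thituthda.
Attach mood conditional -t → thituthdat.
voice = passive: zero marking, form stays thituthdat.
Attach evidentiality witnessed -she → thituthdatshe.
Apply vowel harmony: thituthdatshe → thituthdatsha.
Nasal assimilation: no change.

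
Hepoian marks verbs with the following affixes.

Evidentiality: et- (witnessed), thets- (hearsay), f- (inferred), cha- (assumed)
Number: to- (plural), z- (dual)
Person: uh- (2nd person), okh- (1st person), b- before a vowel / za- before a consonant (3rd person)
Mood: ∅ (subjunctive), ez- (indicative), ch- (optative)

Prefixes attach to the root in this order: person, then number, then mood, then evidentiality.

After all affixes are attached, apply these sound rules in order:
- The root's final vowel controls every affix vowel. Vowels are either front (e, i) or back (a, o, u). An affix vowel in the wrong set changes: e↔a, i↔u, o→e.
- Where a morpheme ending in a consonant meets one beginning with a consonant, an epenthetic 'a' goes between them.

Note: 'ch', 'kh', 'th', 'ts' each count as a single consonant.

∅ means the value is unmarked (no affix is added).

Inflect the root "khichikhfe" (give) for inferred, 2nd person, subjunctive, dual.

fazihakhichikhfe

Attach person 2nd person uh- → uhkhichikhfe.
Attach number dual z- → zuhkhichikhfe.
mood = subjunctive: zero marking, form stays zuhkhichikhfe.
Attach evidentiality inferred f- → fzuhkhichikhfe.
Apply vowel harmony: fzuhkhichikhfe → fzihkhichikhfe.
Apply epenthesis: fzihkhichikhfe → fazihakhichikhfe.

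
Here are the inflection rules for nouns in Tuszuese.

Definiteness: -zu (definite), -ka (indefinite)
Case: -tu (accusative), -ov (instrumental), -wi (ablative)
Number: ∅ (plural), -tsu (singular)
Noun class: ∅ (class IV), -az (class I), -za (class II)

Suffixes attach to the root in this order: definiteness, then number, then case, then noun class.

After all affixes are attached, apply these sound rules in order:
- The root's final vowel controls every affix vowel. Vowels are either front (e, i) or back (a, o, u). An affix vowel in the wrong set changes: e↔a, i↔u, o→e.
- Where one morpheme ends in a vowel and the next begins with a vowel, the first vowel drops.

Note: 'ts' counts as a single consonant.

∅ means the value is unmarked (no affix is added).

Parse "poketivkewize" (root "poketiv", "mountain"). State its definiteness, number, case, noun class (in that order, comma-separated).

indefinite, plural, ablative, class II

Segment: poketiv-ka-wi-za.
definiteness: -ka → indefinite.
number: ∅ → plural.
case: -wi → ablative.
noun class: -za → class II.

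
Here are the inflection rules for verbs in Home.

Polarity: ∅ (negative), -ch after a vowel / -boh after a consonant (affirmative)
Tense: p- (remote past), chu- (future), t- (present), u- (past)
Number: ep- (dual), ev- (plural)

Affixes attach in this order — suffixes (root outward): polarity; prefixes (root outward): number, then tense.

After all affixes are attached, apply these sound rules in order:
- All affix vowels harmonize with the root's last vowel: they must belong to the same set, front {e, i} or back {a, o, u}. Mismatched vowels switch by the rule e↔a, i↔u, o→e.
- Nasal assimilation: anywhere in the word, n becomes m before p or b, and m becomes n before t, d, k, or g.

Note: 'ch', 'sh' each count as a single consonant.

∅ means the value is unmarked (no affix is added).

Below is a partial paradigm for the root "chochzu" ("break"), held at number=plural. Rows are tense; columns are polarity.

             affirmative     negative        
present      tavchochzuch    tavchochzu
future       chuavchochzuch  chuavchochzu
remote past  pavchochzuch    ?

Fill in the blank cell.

pavchochzu

Attach number plural ev- → evchochzu.
Attach tense remote past p- → pevchochzu.
polarity = negative: zero marking, form stays pevchochzu.
Apply vowel harmony: pevchochzu → pavchochzu.
Nasal assimilation: no change.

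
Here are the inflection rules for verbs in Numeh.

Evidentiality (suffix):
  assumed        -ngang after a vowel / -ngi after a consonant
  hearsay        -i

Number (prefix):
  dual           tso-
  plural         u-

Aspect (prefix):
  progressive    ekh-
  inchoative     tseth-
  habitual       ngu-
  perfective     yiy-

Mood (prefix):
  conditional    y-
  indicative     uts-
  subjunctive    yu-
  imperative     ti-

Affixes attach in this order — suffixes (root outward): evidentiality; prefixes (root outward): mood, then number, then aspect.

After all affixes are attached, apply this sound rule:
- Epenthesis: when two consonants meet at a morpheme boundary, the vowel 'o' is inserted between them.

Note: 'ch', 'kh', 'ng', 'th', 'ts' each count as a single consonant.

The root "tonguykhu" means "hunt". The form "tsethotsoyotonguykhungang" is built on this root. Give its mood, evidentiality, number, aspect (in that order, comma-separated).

conditional, assumed, dual, inchoative

Segment: tseth-tso-y-tonguykhu-ngang.
mood: y- → conditional.
evidentiality: -ngang/ngi → assumed.
number: tso- → dual.
aspect: tseth- → inchoative.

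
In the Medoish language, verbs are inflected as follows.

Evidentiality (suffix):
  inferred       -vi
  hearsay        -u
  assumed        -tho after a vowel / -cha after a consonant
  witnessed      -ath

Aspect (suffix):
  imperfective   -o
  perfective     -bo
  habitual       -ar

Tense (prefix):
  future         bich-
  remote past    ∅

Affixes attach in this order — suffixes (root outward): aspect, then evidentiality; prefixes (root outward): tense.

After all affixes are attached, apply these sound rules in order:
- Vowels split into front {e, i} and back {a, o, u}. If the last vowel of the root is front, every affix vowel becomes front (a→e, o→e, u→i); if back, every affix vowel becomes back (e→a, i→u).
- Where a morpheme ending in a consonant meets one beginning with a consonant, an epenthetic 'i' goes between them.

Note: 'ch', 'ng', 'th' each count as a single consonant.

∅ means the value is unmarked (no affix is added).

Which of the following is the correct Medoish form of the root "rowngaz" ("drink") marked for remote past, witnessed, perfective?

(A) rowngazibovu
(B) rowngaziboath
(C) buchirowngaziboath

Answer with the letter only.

B

Attach aspect perfective -bo → rowngazbo.
tense = remote past: zero marking, form stays rowngazbo.
Attach evidentiality witnessed -ath → rowngazboath.
Vowel harmony: no change.
Apply epenthesis: rowngazboath → rowngaziboath.
So the correct form is rowngaziboath, option (B).
(A) rowngazibovu is wrong: it uses inferred instead of witnessed for evidentiality.
(C) buchirowngaziboath is wrong: it uses future instead of remote past for tense.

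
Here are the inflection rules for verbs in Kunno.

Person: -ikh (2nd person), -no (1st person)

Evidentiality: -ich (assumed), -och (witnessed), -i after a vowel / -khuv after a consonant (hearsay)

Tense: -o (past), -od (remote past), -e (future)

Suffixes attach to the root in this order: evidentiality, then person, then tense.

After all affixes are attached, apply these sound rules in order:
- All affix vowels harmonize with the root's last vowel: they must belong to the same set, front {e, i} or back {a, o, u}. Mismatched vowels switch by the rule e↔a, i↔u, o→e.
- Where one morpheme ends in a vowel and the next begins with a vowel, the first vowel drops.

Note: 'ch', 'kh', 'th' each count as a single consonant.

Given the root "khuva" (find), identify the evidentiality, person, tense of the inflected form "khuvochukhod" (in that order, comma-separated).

Segment: khuva-och-ikh-od.
evidentiality: -och → witnessed.
person: -ikh → 2nd person.
tense: -od → remote past.

witnessed, 2nd person, remote past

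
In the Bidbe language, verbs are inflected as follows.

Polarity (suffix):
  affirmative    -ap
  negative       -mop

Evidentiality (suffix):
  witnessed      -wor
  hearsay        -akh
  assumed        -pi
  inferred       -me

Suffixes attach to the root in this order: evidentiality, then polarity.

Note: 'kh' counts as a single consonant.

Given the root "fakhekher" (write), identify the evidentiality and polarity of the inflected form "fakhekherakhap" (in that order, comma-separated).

hearsay, affirmative

Segment: fakhekher-akh-ap.
evidentiality: -akh → hearsay.
polarity: -ap → affirmative.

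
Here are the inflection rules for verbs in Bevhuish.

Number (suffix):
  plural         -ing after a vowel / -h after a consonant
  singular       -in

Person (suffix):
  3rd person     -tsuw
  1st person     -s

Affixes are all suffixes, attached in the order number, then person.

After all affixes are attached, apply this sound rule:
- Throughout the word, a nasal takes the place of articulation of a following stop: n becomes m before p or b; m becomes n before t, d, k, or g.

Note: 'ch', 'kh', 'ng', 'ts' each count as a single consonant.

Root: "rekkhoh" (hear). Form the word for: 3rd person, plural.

Attach number plural -h (after consonant 'h') → rekkhohh.
Attach person 3rd person -tsuw → rekkhohhtsuw.
Nasal assimilation: no change.

rekkhohhtsuw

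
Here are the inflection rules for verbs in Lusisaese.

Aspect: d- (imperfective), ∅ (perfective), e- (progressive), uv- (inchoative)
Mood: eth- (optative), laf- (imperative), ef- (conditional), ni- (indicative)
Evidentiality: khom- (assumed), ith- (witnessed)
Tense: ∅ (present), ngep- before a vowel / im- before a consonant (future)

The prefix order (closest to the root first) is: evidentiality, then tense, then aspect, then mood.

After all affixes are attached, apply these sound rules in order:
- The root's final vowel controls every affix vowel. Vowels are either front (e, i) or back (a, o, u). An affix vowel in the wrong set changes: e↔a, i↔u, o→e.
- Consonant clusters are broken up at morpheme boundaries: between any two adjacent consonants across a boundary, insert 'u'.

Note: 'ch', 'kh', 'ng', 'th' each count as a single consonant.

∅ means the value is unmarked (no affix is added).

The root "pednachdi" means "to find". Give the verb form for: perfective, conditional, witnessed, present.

efithupednachdi

Attach evidentiality witnessed ith- → ithpednachdi.
tense = present: zero marking, form stays ithpednachdi.
aspect = perfective: zero marking, form stays ithpednachdi.
Attach mood conditional ef- → efithpednachdi.
Vowel harmony: no change.
Apply epenthesis: efithpednachdi → efithupednachdi.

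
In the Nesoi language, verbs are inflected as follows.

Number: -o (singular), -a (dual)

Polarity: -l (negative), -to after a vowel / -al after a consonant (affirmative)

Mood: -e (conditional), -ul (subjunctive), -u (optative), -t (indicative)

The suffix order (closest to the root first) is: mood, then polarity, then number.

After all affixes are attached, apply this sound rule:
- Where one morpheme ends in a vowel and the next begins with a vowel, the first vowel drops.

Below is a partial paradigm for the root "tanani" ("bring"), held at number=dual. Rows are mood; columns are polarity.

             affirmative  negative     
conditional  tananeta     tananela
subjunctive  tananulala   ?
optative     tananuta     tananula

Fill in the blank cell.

tananulla

Attach mood subjunctive -ul → tananiul.
Attach polarity negative -l → tananiull.
Attach number dual -a → tananiulla.
Apply vowel deletion: tananiulla → tananulla.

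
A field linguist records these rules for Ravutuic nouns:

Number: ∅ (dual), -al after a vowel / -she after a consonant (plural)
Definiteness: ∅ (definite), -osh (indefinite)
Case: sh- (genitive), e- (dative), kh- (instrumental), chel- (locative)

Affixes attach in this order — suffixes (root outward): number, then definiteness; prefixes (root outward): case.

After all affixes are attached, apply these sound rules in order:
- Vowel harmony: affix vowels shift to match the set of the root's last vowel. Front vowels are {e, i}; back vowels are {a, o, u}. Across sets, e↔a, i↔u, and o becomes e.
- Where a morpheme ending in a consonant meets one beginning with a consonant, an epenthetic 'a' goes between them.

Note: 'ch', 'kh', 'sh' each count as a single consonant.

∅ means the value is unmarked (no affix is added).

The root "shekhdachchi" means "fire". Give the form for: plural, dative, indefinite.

eshekhdachchielesh

Attach number plural -al (after vowel 'i') → shekhdachchial.
Attach definiteness indefinite -osh → shekhdachchialosh.
Attach case dative e- → eshekhdachchialosh.
Apply vowel harmony: eshekhdachchialosh → eshekhdachchielesh.
Epenthesis: no change.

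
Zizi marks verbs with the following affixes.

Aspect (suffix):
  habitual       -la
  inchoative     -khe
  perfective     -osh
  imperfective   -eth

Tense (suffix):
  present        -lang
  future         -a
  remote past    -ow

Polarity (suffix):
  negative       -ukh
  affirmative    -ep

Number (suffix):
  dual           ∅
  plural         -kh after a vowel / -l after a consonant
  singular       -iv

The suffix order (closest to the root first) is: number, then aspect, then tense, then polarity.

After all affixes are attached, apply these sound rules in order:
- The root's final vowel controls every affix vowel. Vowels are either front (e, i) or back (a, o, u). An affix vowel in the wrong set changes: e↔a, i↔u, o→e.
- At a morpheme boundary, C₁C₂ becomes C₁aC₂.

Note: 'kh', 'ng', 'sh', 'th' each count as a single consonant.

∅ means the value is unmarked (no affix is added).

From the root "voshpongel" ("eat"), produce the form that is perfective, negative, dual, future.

number = dual: zero marking, form stays voshpongel.
Attach aspect perfective -osh → voshpongelosh.
Attach tense future -a → voshpongelosha.
Attach polarity negative -ukh → voshpongeloshaukh.
Apply vowel harmony: voshpongeloshaukh → voshpongelesheikh.
Epenthesis: no change.

voshpongelesheikh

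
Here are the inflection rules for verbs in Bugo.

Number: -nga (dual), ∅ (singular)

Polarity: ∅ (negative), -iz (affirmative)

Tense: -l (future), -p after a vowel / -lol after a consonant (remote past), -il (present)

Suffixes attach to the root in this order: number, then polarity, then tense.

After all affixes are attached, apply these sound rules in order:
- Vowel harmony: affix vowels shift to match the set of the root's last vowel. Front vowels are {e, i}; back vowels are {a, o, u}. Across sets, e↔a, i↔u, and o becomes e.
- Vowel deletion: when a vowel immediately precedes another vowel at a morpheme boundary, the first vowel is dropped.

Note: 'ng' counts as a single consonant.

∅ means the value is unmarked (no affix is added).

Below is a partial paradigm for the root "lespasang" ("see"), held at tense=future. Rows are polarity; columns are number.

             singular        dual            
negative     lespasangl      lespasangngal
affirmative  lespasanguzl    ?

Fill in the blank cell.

Attach number dual -nga → lespasangnga.
Attach polarity affirmative -iz → lespasangngaiz.
Attach tense future -l → lespasangngaizl.
Apply vowel harmony: lespasangngaizl → lespasangngauzl.
Apply vowel deletion: lespasangngauzl → lespasangnguzl.

lespasangnguzl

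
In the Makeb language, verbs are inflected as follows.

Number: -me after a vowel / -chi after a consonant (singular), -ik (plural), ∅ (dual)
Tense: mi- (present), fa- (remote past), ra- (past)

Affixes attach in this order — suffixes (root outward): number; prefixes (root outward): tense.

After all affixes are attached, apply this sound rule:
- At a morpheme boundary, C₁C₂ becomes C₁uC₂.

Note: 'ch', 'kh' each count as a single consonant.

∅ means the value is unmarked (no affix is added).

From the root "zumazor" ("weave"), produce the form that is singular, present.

mizumazoruchi

Attach tense present mi- → mizumazor.
Attach number singular -chi (after consonant 'r') → mizumazorchi.
Apply epenthesis: mizumazorchi → mizumazoruchi.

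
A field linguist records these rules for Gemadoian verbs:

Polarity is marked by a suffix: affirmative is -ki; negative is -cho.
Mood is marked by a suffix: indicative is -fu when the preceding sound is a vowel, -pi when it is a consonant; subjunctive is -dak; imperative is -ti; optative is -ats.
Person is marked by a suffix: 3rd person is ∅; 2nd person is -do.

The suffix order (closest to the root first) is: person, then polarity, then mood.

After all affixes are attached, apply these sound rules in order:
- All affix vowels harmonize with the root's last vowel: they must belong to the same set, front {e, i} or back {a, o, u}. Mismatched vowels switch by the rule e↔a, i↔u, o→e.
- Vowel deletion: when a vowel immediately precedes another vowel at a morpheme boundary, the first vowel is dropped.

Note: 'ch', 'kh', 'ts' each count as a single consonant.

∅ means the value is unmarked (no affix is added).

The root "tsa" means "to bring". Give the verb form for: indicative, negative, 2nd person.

Attach person 2nd person -do → tsado.
Attach polarity negative -cho → tsadocho.
Attach mood indicative -fu (after vowel 'o') → tsadochofu.
Vowel harmony: no change.
Vowel deletion: no change.

tsadochofu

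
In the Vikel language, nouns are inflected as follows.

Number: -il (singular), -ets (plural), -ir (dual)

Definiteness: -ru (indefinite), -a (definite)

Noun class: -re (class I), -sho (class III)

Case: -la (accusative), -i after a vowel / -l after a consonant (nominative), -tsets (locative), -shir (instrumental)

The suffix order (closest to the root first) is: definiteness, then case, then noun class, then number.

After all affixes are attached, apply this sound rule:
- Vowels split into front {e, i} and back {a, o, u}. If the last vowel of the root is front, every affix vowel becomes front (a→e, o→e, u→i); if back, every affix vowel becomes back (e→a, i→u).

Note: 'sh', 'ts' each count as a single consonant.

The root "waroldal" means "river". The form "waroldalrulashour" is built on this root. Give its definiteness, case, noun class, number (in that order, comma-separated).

Segment: waroldal-ru-la-sho-ir.
definiteness: -ru → indefinite.
case: -la → accusative.
noun class: -sho → class III.
number: -ir → dual.

indefinite, accusative, class III, dual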